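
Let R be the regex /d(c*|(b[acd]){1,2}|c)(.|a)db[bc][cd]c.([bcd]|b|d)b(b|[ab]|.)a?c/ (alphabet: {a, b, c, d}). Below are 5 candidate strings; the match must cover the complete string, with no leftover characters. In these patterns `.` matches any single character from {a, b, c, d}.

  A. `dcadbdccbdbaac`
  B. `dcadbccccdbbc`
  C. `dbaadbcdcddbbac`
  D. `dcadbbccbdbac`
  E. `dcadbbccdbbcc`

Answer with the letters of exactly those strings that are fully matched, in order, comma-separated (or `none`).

A → no match
B → match
C → match
D → match
E → match

B, C, D, E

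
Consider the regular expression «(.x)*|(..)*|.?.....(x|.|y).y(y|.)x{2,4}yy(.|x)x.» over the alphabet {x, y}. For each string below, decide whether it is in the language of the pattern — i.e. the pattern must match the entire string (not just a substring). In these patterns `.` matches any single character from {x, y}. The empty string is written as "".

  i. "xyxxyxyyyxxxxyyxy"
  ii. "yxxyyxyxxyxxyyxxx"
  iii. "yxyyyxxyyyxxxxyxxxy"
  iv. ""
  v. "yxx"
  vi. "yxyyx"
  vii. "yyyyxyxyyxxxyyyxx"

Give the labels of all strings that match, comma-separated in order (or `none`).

iv, vii

i → no match
ii → no match
iii → no match
iv → match
v → no match
vi → no match
vii → match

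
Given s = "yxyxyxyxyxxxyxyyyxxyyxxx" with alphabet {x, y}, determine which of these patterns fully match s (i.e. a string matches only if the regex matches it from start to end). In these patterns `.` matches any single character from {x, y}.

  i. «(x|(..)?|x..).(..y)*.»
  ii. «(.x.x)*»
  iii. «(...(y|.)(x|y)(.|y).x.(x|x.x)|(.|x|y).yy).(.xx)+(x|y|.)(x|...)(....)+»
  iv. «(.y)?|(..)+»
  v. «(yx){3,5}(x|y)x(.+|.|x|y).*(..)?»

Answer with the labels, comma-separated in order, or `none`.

i → no match
ii → no match
iii → no match
iv → match
v → match

iv, v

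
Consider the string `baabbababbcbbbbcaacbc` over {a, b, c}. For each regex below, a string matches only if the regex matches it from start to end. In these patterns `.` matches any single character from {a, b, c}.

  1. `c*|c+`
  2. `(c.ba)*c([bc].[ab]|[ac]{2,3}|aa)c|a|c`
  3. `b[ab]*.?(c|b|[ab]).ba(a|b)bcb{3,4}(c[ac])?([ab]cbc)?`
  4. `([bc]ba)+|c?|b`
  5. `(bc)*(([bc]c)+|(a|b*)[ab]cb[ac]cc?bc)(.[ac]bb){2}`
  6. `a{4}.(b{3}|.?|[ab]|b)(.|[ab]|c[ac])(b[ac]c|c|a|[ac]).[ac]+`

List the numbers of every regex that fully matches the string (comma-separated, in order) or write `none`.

3

1 → no match
2 → no match
3 → match
4 → no match
5 → no match — must end with `bb`
6 → no match — must start with `a`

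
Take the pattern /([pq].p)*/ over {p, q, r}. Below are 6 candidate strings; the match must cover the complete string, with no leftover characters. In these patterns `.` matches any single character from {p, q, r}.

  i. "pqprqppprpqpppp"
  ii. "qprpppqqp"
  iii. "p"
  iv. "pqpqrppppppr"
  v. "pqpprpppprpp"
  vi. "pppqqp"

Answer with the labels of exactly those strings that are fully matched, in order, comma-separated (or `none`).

i → no match
ii → no match
iii → no match
iv → no match
v → no match
vi → match

vi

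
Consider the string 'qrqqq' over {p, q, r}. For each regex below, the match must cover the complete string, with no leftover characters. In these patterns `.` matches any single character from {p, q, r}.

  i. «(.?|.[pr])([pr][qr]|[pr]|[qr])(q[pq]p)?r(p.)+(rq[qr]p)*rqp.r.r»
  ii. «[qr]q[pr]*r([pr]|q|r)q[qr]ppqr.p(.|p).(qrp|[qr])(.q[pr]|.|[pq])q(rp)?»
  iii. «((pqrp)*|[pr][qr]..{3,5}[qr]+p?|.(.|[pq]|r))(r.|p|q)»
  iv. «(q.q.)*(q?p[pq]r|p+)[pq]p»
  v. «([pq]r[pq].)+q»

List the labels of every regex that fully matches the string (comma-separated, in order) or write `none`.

v

i → no match — must end with 'r'
ii → no match
iii → no match
iv → no match — must end with 'p'
v → match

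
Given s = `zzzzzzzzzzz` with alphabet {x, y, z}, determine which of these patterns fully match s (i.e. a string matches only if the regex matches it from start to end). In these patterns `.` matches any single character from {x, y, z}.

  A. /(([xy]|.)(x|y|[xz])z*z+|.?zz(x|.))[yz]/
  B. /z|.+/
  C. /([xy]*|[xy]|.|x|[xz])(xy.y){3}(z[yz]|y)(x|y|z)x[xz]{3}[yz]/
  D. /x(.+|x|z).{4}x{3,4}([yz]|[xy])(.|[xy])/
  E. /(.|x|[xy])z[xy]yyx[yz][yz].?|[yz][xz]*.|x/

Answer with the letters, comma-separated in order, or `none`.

A, B, E

A → match
B → match
C → no match
D → no match — must start with `x`
E → match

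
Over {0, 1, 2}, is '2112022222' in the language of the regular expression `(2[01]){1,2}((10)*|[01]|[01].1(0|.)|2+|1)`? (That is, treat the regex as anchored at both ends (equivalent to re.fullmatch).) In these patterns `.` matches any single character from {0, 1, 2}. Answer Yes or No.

No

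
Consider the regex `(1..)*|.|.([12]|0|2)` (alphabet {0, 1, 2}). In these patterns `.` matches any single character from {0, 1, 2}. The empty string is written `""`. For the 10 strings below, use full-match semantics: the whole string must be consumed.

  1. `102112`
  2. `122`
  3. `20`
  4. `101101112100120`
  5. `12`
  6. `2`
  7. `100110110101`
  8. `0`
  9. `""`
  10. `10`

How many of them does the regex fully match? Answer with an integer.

1 → match
2 → match
3 → match
4 → match
5 → match
6 → match
7 → match
8 → match
9 → match
10 → match
Total matched: 10

10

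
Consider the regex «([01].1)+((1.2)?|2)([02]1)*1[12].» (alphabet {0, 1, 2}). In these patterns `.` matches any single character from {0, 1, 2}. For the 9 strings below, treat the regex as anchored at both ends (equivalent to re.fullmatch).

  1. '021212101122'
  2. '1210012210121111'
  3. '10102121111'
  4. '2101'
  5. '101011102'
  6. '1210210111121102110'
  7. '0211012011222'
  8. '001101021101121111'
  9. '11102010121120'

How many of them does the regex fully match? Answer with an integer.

1 → match
2 → match
3 → match
4 → no match
5 → no match
6 → no match
7 → no match
8 → match
9 → no match
Total matched: 4

4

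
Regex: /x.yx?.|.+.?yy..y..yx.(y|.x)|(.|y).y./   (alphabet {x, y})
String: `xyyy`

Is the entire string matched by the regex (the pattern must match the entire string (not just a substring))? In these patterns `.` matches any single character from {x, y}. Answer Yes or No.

Yes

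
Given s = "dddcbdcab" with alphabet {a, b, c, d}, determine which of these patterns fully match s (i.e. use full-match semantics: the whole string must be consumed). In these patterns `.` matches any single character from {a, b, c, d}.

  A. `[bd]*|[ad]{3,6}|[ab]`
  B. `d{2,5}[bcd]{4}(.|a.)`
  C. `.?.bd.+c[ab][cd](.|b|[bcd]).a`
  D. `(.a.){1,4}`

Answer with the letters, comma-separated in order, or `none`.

A → no match
B → match
C → no match — must end with "a"
D → no match

B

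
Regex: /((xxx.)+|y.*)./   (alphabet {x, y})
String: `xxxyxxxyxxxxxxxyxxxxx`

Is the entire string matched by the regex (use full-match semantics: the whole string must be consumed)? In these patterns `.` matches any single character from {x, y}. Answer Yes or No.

Yes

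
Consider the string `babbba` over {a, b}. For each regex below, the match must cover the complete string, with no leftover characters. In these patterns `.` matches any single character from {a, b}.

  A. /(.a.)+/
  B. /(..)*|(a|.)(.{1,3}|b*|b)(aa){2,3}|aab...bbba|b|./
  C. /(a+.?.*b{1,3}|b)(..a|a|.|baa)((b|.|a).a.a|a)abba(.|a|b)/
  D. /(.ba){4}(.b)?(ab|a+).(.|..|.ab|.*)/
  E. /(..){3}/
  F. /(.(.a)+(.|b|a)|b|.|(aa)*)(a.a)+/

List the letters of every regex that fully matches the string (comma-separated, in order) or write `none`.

A → no match
B → match
C → no match
D → no match
E → match
F → no match

B, E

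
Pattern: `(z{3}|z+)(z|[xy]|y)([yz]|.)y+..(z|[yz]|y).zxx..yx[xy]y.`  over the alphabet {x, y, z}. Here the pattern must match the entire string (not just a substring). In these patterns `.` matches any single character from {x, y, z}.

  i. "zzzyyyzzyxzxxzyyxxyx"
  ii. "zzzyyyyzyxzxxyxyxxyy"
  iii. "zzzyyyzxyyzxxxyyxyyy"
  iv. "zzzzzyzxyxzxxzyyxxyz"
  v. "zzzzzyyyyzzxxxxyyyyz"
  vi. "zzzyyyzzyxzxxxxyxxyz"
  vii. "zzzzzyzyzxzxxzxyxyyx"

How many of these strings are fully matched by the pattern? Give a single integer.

6

i → match
ii → match
iii → match
iv → match
v → no match
vi → match
vii → match
Total matched: 6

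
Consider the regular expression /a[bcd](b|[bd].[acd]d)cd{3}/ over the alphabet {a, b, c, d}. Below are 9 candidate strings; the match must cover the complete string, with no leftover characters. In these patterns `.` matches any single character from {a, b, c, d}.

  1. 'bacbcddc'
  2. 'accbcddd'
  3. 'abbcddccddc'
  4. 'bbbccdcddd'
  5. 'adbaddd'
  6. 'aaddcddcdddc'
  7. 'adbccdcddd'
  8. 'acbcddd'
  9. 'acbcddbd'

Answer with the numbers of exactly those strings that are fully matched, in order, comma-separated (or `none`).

7, 8

1 → no match — must start with 'a'
2 → no match
3 → no match — must end with 'd'
4 → no match — must start with 'a'
5 → no match
6 → no match — must end with 'd'
7 → match
8 → match
9 → no match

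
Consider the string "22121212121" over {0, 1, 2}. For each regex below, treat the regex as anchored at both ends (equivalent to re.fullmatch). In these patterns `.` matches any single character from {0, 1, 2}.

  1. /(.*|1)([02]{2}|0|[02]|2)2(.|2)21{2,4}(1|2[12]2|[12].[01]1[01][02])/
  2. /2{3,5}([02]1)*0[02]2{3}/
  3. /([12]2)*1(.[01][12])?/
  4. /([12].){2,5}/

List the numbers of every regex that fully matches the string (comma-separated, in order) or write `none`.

1 → no match
2 → no match — must end with "2"
3 → match
4 → no match

3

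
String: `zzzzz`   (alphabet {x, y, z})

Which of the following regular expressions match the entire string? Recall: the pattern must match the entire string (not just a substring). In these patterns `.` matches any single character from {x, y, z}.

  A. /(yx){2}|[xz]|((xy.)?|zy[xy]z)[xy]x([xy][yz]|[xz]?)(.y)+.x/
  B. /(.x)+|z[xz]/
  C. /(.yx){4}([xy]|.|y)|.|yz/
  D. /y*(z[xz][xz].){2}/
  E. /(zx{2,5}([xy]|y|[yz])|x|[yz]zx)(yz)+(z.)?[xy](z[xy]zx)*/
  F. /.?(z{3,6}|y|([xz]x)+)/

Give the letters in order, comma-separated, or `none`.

F

A → no match
B → no match
C → no match
D → no match
E → no match
F → match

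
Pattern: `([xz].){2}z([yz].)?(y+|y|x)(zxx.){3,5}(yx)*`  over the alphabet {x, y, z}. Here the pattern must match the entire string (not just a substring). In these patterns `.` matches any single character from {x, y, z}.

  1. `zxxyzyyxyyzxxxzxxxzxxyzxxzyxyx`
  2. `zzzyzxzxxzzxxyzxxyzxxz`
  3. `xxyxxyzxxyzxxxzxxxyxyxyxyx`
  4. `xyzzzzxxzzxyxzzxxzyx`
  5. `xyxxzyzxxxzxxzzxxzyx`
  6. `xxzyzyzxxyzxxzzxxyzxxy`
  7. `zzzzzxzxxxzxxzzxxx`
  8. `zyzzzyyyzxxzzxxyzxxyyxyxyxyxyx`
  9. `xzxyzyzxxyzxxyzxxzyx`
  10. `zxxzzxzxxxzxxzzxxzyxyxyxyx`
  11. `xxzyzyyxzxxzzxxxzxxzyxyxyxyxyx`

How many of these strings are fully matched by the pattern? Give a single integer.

8

1 → no match
2 → match
3 → no match
4 → no match
5 → match
6 → match
7 → match
8 → match
9 → match
10 → match
11 → match
Total matched: 8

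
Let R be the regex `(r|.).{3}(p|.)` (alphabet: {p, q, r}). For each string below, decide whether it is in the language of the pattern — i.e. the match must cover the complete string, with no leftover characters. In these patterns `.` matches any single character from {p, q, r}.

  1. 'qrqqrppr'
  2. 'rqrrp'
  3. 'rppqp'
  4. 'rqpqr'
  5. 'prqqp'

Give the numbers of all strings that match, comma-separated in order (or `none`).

2, 3, 4, 5

1 → no match
2 → match
3 → match
4 → match
5 → match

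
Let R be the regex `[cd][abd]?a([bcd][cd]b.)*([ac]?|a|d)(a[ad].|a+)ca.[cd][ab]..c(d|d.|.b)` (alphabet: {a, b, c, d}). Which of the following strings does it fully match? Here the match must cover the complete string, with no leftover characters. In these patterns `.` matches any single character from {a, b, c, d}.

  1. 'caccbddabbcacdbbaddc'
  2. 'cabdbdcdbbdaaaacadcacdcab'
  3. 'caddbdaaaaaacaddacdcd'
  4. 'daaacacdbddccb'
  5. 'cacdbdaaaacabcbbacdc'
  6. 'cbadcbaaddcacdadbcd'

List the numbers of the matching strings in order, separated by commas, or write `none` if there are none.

2, 3, 4, 5, 6

1 → no match
2 → match
3 → match
4 → match
5 → match
6 → match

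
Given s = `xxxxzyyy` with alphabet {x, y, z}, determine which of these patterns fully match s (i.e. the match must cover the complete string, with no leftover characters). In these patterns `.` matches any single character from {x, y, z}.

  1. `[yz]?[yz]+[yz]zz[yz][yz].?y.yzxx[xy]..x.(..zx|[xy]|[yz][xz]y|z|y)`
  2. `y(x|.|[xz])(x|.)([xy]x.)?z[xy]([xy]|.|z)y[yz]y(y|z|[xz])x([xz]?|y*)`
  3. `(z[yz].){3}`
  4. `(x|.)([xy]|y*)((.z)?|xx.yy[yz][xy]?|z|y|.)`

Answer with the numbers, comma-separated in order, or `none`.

1 → no match
2 → no match — must start with `y`
3 → no match — must start with `z`
4 → match

4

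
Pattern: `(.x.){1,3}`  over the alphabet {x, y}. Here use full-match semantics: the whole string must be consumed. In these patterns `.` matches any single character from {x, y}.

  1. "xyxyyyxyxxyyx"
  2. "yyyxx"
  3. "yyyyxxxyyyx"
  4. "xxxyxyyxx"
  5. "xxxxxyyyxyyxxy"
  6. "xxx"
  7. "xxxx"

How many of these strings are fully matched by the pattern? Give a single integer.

1 → no match
2. "yyyxx" → no match
3. "yyyyxxxyyyx" → no match
4. "xxxyxyyxx" → match
5 → no match
6. "xxx" → match
7. "xxxx" → no match
Total matched: 2

2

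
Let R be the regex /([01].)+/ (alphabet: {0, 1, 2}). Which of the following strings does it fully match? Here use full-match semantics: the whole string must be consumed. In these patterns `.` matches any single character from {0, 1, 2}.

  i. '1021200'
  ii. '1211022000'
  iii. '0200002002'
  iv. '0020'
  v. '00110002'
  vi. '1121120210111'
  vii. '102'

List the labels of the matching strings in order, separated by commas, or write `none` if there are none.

i. '1021200' → no match
ii. '1211022000' → no match
iii. '0200002002' → no match
iv. '0020' → no match
v. '00110002' → match
vi → no match
vii. '102' → no match

v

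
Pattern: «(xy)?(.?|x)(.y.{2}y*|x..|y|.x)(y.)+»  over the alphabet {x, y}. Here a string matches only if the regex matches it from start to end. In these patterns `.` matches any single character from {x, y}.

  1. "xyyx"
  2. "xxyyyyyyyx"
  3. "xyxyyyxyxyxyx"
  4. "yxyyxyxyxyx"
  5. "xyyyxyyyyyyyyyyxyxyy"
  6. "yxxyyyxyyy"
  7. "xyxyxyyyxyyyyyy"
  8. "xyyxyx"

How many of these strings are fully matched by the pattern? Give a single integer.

1 → match
2 → match
3 → match
4 → match
5 → match
6 → no match
7 → match
8 → match
Total matched: 7

7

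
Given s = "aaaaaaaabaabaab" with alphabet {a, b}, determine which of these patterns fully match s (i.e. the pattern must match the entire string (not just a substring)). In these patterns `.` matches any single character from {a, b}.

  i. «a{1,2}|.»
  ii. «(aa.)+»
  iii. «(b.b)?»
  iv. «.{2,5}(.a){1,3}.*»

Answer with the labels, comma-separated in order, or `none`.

i → no match
ii → match
iii → no match
iv → match

ii, iv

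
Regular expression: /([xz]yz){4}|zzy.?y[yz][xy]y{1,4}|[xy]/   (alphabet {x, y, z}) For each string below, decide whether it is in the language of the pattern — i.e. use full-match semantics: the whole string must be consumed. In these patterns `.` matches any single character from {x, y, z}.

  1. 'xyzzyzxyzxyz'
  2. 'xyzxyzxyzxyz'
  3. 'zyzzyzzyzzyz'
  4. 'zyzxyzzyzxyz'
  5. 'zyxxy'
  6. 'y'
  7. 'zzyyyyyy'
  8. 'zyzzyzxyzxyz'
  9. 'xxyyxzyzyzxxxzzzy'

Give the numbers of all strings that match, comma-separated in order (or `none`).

1 → match
2 → match
3 → match
4 → match
5 → no match
6 → match
7 → match
8 → match
9 → no match

1, 2, 3, 4, 6, 7, 8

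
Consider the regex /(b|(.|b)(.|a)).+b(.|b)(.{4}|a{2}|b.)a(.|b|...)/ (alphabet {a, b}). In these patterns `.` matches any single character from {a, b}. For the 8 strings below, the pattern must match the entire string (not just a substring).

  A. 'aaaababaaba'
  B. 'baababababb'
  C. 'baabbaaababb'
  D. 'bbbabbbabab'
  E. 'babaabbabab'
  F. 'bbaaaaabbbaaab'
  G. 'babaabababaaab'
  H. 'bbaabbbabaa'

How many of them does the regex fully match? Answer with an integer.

1

A → no match
B → no match
C → no match
D → no match
E → no match
F → match
G → no match
H → no match
Total matched: 1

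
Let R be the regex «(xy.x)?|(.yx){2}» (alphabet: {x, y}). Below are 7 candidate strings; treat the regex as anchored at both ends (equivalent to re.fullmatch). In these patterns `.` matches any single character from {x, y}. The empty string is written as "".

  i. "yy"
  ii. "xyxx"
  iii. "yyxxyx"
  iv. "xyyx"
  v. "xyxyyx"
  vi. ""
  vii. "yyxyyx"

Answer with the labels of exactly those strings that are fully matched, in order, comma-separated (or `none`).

i → no match
ii → match
iii → match
iv → match
v → match
vi → match
vii → match

ii, iii, iv, v, vi, vii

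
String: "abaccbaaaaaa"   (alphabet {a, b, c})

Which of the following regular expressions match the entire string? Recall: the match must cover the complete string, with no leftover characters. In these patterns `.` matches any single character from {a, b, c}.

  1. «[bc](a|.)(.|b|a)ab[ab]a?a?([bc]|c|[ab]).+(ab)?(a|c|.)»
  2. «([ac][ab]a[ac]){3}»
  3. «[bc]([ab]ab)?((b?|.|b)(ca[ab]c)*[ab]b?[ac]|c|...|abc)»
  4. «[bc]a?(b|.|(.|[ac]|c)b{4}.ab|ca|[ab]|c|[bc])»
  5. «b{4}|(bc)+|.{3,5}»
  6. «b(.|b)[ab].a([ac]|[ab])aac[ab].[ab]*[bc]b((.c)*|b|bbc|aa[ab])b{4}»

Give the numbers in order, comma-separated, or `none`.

2

1 → no match
2 → match
3 → no match
4 → no match
5 → no match
6 → no match — must start with "b"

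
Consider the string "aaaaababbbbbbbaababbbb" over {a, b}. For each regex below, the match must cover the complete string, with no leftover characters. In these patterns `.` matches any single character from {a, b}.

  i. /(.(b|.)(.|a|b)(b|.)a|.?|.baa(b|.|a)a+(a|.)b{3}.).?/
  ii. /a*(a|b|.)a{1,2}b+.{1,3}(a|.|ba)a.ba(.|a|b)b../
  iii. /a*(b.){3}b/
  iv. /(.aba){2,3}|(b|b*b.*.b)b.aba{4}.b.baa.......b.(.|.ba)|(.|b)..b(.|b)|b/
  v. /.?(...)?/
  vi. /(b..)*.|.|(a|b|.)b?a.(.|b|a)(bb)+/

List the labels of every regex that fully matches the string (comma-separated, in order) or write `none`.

i → no match
ii → match
iii → no match
iv → no match
v → no match
vi → no match

ii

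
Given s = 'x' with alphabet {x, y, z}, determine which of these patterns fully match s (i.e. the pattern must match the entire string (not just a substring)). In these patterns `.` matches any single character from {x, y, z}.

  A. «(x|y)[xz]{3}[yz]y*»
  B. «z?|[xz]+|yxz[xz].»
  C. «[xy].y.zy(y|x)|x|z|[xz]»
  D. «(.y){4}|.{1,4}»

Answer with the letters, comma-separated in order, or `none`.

A → no match
B → match
C → match
D → match

B, C, D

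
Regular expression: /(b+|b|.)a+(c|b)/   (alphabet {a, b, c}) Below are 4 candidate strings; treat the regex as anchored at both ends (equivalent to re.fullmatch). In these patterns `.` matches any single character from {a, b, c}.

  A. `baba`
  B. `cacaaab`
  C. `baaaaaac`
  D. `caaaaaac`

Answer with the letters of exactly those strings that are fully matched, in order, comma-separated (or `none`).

C, D

A → no match
B → no match
C → match
D → match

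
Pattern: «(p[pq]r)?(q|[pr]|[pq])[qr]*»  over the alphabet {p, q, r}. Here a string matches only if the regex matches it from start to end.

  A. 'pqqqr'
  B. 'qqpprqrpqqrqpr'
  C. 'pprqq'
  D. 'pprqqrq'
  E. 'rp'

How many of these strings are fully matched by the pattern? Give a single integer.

3

A. 'pqqqr' → match
B → no match
C. 'pprqq' → match
D. 'pprqqrq' → match
E. 'rp' → no match
Total matched: 3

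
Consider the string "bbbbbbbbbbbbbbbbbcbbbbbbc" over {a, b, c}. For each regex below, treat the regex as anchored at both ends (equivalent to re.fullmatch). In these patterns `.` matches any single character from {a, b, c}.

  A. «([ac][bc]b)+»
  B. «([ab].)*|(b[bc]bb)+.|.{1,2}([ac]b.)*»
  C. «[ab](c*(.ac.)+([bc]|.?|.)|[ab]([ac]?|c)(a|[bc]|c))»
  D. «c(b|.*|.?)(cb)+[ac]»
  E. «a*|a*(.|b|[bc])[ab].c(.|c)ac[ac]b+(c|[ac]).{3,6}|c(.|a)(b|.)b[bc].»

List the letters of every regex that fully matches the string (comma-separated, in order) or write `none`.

A → no match — must end with "b"
B → match
C → no match
D → no match — must start with "c"
E → no match

B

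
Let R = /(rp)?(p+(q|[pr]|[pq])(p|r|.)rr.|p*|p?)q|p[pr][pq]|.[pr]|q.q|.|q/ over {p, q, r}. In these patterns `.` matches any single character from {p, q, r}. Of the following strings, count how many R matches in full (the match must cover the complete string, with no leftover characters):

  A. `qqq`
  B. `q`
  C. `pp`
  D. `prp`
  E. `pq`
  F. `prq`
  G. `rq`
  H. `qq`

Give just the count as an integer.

A → match
B → match
C → match
D → match
E → match
F → match
G → no match
H → no match
Total matched: 6

6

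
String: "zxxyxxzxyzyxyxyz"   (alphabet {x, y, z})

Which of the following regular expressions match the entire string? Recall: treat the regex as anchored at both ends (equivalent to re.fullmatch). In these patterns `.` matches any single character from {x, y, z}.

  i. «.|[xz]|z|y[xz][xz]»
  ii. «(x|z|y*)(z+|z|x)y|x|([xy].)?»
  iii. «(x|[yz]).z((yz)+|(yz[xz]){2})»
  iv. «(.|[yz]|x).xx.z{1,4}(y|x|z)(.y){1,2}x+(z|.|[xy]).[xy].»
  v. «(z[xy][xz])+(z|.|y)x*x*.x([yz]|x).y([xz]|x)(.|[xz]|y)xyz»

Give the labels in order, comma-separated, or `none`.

i → no match
ii → no match
iii → no match
iv → no match
v → match

v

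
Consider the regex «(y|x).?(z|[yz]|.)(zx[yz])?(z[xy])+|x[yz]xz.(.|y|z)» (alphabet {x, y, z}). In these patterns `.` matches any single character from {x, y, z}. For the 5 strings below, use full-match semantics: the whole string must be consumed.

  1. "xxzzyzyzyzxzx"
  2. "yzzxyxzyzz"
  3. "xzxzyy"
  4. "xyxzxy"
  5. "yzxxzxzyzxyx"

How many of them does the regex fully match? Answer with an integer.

3

1 → match
2 → no match
3 → match
4 → match
5 → no match
Total matched: 3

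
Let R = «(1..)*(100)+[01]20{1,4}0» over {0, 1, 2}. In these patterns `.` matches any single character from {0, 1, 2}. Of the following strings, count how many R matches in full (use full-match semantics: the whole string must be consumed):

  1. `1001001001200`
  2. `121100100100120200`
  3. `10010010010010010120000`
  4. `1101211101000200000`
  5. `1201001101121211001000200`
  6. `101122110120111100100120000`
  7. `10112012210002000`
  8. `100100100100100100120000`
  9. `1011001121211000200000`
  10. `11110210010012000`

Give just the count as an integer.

8

1 → match
2 → no match
3 → no match
4 → match
5 → match
6 → match
7 → match
8 → match
9 → match
10 → match
Total matched: 8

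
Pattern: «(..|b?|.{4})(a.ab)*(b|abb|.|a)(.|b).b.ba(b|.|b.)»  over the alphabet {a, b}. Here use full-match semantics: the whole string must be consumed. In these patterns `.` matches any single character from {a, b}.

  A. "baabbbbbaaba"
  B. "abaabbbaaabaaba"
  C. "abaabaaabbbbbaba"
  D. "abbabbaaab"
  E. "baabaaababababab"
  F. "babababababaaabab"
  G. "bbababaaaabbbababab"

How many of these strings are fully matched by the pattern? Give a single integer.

A → no match
B → no match
C → no match
D → no match
E → match
F → no match
G → no match
Total matched: 1

1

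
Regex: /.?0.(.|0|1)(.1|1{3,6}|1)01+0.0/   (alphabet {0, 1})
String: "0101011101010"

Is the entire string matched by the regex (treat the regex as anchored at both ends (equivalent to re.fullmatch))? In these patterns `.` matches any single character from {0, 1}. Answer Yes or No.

No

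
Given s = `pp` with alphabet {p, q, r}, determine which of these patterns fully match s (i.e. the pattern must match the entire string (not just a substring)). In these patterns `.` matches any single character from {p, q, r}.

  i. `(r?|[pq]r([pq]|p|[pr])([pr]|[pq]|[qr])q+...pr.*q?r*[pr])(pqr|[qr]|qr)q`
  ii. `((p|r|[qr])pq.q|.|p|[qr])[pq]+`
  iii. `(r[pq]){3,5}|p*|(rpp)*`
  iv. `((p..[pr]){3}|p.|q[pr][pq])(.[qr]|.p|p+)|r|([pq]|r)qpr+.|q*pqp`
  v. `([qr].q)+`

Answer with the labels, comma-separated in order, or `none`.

i → no match — must end with `q`
ii → match
iii → match
iv → no match
v → no match — must end with `q`

ii, iii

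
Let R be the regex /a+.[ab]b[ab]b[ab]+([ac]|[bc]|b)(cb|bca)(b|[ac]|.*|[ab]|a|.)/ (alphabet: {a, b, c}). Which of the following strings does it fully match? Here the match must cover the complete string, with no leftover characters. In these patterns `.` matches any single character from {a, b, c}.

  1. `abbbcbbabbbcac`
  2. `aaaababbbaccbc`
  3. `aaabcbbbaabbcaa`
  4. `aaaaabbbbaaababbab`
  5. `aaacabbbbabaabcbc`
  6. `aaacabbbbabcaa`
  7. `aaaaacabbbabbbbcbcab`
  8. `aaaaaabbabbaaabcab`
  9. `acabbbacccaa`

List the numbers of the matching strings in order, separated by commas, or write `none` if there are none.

1 → no match
2 → match
3 → no match
4 → no match
5 → match
6 → match
7 → match
8 → match
9 → no match

2, 5, 6, 7, 8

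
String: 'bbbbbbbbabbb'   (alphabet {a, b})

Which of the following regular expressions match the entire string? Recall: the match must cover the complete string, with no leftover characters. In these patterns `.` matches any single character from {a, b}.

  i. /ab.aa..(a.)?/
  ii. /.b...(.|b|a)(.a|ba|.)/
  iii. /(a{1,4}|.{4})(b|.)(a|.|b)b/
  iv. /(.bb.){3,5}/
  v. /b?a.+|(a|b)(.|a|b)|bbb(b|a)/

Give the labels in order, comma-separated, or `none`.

iv

i → no match — must start with 'ab'
ii → no match
iii → no match
iv → match
v → no match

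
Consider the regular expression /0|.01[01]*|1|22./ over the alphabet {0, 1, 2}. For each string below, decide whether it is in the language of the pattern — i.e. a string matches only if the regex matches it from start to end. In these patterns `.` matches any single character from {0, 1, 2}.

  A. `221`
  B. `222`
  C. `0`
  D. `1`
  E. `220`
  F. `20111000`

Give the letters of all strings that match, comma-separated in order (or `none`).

A → match
B → match
C → match
D → match
E → match
F → match

A, B, C, D, E, F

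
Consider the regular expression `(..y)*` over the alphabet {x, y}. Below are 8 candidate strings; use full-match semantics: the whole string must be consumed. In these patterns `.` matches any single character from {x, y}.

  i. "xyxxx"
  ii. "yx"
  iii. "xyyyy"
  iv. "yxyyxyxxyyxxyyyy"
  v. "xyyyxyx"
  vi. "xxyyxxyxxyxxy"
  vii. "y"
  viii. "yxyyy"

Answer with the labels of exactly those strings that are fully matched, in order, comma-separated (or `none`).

none

i → no match
ii → no match
iii → no match
iv → no match
v → no match
vi → no match
vii → no match
viii → no match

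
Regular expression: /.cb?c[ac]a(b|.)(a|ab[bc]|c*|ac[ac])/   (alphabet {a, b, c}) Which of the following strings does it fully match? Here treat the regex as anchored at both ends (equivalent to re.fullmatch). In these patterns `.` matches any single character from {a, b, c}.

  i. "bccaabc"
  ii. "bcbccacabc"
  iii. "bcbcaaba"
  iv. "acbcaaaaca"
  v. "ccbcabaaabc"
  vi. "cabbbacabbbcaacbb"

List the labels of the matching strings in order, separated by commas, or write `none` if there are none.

i. "bccaabc" → match
ii. "bcbccacabc" → match
iii. "bcbcaaba" → match
iv. "acbcaaaaca" → match
v. "ccbcabaaabc" → no match
vi → no match

i, ii, iii, iv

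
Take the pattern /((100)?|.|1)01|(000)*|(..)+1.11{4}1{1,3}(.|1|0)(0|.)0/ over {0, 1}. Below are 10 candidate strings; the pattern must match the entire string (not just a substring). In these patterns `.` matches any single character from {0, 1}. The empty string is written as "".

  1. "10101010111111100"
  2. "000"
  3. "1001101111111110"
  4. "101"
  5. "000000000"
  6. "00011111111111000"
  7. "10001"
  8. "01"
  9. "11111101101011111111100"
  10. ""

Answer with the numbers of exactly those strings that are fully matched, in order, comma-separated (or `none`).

1 → match
2 → match
3 → match
4 → match
5 → match
6 → match
7 → match
8 → match
9 → match
10 → match

1, 2, 3, 4, 5, 6, 7, 8, 9, 10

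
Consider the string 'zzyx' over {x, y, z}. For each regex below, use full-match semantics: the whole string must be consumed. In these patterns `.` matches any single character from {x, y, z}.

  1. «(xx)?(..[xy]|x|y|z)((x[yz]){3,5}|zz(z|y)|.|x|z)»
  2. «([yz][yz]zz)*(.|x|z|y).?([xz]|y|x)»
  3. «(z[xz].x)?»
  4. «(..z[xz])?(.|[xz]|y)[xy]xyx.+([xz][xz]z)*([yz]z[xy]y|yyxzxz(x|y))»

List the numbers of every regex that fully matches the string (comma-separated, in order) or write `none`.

1 → match
2 → no match
3 → match
4 → no match

1, 3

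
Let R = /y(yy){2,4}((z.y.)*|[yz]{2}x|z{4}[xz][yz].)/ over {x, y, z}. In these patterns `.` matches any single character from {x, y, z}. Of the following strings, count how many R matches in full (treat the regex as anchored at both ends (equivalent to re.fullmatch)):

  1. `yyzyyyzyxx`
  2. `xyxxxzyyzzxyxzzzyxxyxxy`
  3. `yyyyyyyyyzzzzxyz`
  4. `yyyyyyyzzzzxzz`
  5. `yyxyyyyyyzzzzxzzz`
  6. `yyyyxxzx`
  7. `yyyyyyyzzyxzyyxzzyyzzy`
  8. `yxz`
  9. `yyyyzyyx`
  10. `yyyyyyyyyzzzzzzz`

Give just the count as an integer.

3

1 → no match — must start with `yyy`
2 → no match — must start with `yyy`
3 → match
4 → match
5 → no match — must start with `yyy`
6 → no match
7 → no match
8 → no match — must start with `yyy`
9 → no match
10 → match
Total matched: 3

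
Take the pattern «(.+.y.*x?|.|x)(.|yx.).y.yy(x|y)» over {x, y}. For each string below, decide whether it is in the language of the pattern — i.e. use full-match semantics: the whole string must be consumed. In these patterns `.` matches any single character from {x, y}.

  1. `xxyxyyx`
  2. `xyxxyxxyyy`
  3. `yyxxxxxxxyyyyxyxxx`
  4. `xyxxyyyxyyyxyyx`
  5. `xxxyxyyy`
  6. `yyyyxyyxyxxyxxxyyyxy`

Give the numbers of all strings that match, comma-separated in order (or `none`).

4, 5

1. `xxyxyyx` → no match
2. `xyxxyxxyyy` → no match
3 → no match
4 → match
5. `xxxyxyyy` → match
6 → no match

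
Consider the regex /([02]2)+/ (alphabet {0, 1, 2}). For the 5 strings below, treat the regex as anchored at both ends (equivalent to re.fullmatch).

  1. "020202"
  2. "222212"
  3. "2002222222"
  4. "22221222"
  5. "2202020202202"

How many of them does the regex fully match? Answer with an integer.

1 → match
2 → no match
3 → no match
4 → no match
5 → no match
Total matched: 1

1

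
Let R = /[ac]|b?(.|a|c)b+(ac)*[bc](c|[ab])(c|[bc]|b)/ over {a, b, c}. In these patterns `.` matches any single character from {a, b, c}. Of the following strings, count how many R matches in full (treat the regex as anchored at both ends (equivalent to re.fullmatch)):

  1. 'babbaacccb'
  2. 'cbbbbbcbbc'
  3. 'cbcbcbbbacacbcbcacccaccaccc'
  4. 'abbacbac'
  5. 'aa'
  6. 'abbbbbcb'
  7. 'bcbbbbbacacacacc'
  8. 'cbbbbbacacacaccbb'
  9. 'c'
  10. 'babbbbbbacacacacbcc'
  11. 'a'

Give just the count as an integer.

6

1 → no match
2 → no match
3 → no match
4 → match
5 → no match
6 → match
7 → no match
8 → match
9 → match
10 → match
11 → match
Total matched: 6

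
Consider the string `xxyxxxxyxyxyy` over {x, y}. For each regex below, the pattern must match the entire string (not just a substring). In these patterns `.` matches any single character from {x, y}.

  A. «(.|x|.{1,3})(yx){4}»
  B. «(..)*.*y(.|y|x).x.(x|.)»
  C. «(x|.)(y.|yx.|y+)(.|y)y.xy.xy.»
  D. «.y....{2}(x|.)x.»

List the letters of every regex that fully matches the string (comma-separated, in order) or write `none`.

A → no match — must end with `yx`
B → match
C → no match
D → no match

B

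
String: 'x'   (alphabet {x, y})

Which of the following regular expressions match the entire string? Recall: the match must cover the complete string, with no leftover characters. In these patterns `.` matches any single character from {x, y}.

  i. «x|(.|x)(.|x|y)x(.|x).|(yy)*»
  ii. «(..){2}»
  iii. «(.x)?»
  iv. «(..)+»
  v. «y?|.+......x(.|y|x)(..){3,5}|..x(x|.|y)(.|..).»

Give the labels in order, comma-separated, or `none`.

i → match
ii → no match
iii → no match
iv → no match
v → no match

i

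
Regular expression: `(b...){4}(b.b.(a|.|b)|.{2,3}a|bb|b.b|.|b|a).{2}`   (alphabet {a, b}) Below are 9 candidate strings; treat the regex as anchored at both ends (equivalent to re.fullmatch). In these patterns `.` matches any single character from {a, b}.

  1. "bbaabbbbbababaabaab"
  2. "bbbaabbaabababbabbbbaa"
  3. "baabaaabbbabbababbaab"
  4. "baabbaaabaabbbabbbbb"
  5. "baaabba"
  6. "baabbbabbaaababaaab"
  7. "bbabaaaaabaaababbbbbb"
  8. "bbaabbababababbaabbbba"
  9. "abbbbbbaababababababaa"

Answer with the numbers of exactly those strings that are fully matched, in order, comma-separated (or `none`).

1, 4, 6

1 → match
2 → no match
3 → no match
4 → match
5. "baaabba" → no match
6 → match
7 → no match
8 → no match
9 → no match — must start with "b"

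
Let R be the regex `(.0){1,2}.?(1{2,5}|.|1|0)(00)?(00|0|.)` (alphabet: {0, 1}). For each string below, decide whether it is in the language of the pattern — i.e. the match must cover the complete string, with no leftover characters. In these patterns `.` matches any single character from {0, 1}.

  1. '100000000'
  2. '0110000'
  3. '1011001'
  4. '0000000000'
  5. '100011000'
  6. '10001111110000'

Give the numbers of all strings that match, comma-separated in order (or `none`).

1 → match
2 → no match
3 → match
4 → match
5 → match
6 → match

1, 3, 4, 5, 6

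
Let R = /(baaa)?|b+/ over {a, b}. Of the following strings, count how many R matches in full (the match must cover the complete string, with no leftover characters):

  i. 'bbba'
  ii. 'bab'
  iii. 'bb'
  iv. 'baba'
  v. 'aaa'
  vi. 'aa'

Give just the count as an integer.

i. 'bbba' → no match
ii. 'bab' → no match
iii. 'bb' → match
iv. 'baba' → no match
v. 'aaa' → no match
vi. 'aa' → no match
Total matched: 1

1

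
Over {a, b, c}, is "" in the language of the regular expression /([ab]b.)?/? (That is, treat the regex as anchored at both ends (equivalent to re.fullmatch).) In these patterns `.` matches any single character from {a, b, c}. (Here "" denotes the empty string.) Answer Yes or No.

Yes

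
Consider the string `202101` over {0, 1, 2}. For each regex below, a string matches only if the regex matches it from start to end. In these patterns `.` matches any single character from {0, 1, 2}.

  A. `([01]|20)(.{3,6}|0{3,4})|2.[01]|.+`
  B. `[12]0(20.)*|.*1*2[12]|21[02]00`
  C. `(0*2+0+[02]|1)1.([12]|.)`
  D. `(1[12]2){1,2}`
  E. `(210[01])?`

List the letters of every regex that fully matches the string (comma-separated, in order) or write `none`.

A → match
B → no match
C → match
D → no match — must start with `1`
E → no match

A, C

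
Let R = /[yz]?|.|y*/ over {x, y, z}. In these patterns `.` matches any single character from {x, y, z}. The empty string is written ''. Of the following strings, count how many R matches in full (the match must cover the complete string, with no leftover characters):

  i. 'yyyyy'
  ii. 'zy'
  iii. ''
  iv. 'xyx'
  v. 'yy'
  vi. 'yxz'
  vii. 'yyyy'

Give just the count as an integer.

4

i → match
ii → no match
iii → match
iv → no match
v → match
vi → no match
vii → match
Total matched: 4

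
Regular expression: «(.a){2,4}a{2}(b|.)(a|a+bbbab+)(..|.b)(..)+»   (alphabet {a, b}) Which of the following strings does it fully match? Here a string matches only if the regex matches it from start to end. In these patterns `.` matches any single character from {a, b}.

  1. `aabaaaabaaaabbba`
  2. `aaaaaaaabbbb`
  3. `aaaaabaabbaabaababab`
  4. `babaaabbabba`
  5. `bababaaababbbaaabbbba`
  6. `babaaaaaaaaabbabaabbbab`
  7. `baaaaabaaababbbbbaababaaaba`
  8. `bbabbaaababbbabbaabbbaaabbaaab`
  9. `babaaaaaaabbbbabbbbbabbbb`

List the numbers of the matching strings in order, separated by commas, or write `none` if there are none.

2

1 → no match
2 → match
3 → no match
4 → no match
5 → no match
6 → no match
7 → no match
8 → no match
9 → no match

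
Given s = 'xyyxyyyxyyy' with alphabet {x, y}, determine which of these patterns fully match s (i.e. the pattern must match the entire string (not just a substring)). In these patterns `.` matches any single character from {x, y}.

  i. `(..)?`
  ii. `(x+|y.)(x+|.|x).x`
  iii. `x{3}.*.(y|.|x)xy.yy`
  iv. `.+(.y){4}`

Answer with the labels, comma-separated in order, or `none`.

iv

i → no match
ii → no match — must end with 'x'
iii → no match
iv → match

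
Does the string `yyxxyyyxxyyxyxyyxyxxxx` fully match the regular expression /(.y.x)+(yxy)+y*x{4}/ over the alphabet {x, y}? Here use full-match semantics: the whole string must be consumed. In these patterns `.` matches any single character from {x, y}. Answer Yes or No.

Yes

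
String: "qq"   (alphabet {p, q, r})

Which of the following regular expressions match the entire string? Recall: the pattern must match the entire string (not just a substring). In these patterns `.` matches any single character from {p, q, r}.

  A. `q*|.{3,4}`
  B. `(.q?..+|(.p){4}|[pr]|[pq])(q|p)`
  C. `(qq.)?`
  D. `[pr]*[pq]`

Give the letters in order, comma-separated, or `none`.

A, B

A → match
B → match
C → no match
D → no match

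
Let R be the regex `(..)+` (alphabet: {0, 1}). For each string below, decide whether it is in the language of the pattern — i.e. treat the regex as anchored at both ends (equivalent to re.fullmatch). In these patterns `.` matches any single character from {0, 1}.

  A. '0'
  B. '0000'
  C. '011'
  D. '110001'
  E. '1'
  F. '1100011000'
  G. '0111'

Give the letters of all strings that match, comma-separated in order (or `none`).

B, D, F, G

A → no match
B → match
C → no match
D → match
E → no match
F → match
G → match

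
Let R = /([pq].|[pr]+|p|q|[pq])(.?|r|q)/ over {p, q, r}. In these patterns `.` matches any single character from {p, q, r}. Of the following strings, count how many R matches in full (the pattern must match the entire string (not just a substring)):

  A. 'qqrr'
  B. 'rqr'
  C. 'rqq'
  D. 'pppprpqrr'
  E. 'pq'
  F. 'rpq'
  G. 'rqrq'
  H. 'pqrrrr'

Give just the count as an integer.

A → no match
B → no match
C → no match
D → no match
E → match
F → match
G → no match
H → no match
Total matched: 2

2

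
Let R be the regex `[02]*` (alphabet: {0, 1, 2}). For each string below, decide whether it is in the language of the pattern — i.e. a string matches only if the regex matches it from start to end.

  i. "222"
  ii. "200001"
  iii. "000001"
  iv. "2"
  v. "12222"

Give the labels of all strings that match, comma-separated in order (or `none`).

i → match
ii → no match
iii → no match
iv → match
v → no match

i, iv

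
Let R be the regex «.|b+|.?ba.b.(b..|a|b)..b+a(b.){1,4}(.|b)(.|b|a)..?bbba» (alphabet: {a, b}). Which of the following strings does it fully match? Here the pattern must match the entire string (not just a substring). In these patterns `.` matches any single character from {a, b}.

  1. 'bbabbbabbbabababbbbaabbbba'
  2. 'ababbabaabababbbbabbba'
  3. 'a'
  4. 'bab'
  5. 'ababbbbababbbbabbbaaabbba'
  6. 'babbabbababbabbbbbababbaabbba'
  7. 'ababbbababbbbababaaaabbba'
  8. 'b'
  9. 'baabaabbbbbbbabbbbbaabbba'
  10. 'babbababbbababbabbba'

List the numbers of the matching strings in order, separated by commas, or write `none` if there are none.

1, 2, 3, 5, 6, 7, 8, 9, 10

1 → match
2 → match
3 → match
4 → no match
5 → match
6 → match
7 → match
8 → match
9 → match
10 → match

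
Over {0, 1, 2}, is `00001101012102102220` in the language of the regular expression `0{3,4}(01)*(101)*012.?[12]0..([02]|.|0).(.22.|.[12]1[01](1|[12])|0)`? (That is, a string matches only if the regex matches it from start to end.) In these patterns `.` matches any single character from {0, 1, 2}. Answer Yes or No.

No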